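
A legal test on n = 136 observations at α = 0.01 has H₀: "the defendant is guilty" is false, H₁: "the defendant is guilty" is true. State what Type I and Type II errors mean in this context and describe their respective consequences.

Type I (false positive): concluding that the defendant is guilty when it is not — convicting an innocent person. Type II (false negative): failing to conclude that the defendant is guilty when it is — acquitting a guilty person. Which is costlier depends on domain priorities and is a judgement call rather than a statistical fact.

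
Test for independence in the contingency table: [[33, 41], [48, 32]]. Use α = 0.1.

χ² = 3.659. df = 1, critical = 2.706. Reject H₀. Variables are dependent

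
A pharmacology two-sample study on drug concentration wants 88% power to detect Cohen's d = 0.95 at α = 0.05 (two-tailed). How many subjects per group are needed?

z_{α/2} = 1.96, z_β = Φ⁻¹(0.88) = 1.175. For large effect (d = 0.95): n per group = 2(z_{α/2} + z_β)²/d² = 2(1.96 + 1.175)²/0.95² = 21.8 → 22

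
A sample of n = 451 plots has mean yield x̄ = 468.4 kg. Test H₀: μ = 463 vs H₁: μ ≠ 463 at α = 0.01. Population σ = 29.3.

z = (x̄ - μ₀)/(σ/√n) = (468.4 - 463)/(29.3/√451) = 3.914. Critical value: ±2.576. Since |3.914| > 2.576, Reject H₀.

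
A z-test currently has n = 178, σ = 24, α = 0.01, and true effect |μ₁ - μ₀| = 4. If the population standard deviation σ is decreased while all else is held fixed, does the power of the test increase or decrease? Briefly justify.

Power increases: a smaller σ shrinks the standard error σ/√n, moving the sampling distribution under H₁ further from the critical value.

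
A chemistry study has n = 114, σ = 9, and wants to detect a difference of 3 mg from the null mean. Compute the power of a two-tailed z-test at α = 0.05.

SE = σ/√n = 9/√114 = 0.843. Non-centrality λ = d/SE = 3/0.843 = 3.559. Power ≈ Φ(λ - z_{α/2}) = Φ(3.559 - 1.96) = Φ(1.599) = 0.945.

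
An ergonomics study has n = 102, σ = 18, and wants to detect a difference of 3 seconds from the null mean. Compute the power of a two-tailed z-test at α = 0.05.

SE = σ/√n = 18/√102 = 1.782. Non-centrality λ = d/SE = 3/1.782 = 1.683. Power ≈ Φ(λ - z_{α/2}) = Φ(1.683 - 1.96) = Φ(-0.277) = 0.391.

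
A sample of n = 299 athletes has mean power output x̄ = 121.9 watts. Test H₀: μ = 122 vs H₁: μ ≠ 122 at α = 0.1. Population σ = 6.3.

z = (x̄ - μ₀)/(σ/√n) = (121.9 - 122)/(6.3/√299) = -0.274. Critical value: ±1.645. Since |-0.274| ≤ 1.645, Fail to reject H₀.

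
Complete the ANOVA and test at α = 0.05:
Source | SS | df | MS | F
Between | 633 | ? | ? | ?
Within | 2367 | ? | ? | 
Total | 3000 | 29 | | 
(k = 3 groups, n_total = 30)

df_between = 2, df_within = 27. MS_between = 316.5, MS_within = 87.67. F = 3.61, F_crit ≈ 3.354. Reject H₀.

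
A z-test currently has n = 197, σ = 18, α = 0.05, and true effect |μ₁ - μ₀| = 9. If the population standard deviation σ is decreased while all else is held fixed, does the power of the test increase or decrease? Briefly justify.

Power increases: a smaller σ shrinks the standard error σ/√n, moving the sampling distribution under H₁ further from the critical value.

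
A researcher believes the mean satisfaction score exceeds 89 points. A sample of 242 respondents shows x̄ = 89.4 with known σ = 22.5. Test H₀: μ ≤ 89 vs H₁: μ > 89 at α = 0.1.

z = 0.277. Critical value: 1.28. Fail to reject H₀.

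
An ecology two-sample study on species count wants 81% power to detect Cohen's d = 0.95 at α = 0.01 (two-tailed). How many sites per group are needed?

z_{α/2} = 2.576, z_β = Φ⁻¹(0.81) = 0.878. For large effect (d = 0.95): n per group = 2(z_{α/2} + z_β)²/d² = 2(2.576 + 0.878)²/0.95² = 26.4 → 27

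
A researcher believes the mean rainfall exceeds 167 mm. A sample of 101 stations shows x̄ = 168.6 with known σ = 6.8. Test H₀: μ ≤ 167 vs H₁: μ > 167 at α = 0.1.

z = 2.365. Critical value: 1.28. Reject H₀.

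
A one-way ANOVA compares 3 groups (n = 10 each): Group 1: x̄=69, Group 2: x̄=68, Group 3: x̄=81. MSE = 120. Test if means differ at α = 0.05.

Grand mean = 72.67. SS_between = 1046.67, MS_between = 523.33. F = 4.361, F_crit ≈ 3.354. Reject H₀.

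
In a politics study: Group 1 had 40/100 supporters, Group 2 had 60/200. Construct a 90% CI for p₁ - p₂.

p̂₁ = 0.4, p̂₂ = 0.3. Difference = 0.1. CI = (0.003, 0.197)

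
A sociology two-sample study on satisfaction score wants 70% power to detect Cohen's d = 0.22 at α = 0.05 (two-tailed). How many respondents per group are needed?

z_{α/2} = 1.96, z_β = Φ⁻¹(0.7) = 0.524. For small effect (d = 0.22): n per group = 2(z_{α/2} + z_β)²/d² = 2(1.96 + 0.524)²/0.22² = 255.0 → 255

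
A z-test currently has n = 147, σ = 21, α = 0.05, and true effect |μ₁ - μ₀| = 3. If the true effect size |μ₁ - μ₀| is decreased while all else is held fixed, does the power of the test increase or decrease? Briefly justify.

Power decreases: a smaller true effect decreases the non-centrality λ = |μ₁ - μ₀|/(σ/√n).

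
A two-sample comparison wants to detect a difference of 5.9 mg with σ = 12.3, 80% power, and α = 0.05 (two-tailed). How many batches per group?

n per group = 2(z_α/2 + z_β)²σ²/d² = 2×(1.96 + 0.84)²×12.3²/5.9² = 68.1 → n = 69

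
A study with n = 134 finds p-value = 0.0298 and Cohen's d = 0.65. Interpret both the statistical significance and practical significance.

Statistically significant (p = 0.0298 < 0.05). Cohen's d = 0.65 indicates a medium effect size. Both statistical and practical significance should be considered.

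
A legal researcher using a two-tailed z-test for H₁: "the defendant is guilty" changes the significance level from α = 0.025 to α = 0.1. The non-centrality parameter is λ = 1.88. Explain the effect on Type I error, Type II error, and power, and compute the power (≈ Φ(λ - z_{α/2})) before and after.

Increasing α from 0.025 to 0.1:
• Type I error rate increases (α is the Type I rate by definition).
• Critical value moves from z_{α/2} = 2.241 to 1.645, so power = Φ(λ - z_{α/2}) goes from Φ(1.88 - 2.241) = 0.359 to Φ(1.88 - 1.645) = 0.593.
• Type II error rate β = 1 - power therefore decreases (0.641 → 0.407).
Appropriate when false negatives are costly — here, acquitting a guilty person.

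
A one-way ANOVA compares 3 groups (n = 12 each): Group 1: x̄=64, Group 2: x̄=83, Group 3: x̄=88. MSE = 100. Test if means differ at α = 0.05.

Grand mean = 78.33. SS_between = 3848.0, MS_between = 1924.0. F = 19.24, F_crit ≈ 3.285. Reject H₀.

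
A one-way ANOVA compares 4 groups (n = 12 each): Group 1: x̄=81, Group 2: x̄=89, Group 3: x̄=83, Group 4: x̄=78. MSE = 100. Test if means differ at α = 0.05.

Grand mean = 82.75. SS_between = 777.0, MS_between = 259.0. F = 2.59, F_crit ≈ 2.816. Fail to reject H₀.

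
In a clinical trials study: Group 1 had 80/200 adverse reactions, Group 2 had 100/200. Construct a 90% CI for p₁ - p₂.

p̂₁ = 0.4, p̂₂ = 0.5. Difference = -0.1. CI = (-0.181, -0.019)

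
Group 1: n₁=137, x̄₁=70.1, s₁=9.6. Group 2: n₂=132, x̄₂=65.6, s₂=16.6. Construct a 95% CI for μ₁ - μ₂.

Difference = 4.5. SE = √(9.6²/137 + 16.6²/132) = 1.661. CI = (1.24, 7.76)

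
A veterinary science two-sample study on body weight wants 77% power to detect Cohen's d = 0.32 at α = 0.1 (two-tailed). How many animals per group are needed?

z_{α/2} = 1.645, z_β = Φ⁻¹(0.77) = 0.739. For small effect (d = 0.32): n per group = 2(z_{α/2} + z_β)²/d² = 2(1.645 + 0.739)²/0.32² = 111.005 → 112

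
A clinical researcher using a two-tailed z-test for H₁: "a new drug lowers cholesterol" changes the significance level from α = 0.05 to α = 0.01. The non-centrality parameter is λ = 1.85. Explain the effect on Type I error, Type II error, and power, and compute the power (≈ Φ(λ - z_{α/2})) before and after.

Decreasing α from 0.05 to 0.01:
• Type I error rate decreases (α is the Type I rate by definition).
• Critical value moves from z_{α/2} = 1.96 to 2.576, so power = Φ(λ - z_{α/2}) goes from Φ(1.85 - 1.96) = 0.456 to Φ(1.85 - 2.576) = 0.234.
• Type II error rate β = 1 - power therefore increases (0.544 → 0.766).
Appropriate when false positives are costly — here, approving an ineffective drug — patients take a useless medication and may skip effective alternatives.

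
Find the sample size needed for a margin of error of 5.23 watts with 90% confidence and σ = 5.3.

n = (z*σ/E)² = (1.645×5.3/5.23)² = 2.8 → n = 3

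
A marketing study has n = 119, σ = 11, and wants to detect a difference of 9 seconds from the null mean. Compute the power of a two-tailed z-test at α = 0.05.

SE = σ/√n = 11/√119 = 1.008. Non-centrality λ = d/SE = 9/1.008 = 8.925. Power ≈ Φ(λ - z_{α/2}) = Φ(8.925 - 1.96) = Φ(6.965) = 1.0.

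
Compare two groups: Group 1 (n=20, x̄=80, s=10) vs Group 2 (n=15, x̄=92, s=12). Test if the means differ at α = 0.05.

Pooled sp = 10.89. t = -3.225, df = 33. Critical t = ±2.035. Reject H₀.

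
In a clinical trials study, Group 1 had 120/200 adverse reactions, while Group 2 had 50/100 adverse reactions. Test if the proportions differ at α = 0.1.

p̂₁ = 0.6, p̂₂ = 0.5, pooled p̂ = 0.567. z = 1.648. Critical: ±1.645. Reject H₀.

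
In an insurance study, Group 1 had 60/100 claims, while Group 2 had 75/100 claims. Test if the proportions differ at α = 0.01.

p̂₁ = 0.6, p̂₂ = 0.75, pooled p̂ = 0.675. z = -2.265. Critical: ±2.576. Fail to reject H₀.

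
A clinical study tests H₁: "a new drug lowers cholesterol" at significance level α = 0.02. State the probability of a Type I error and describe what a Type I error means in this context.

P(Type I error) = α = 0.02. A Type I error is rejecting H₀ when H₀ is actually true (false positive) — here, concluding that a new drug lowers cholesterol when in fact this is not the case. Consequence: approving an ineffective drug — patients take a useless medication and may skip effective alternatives.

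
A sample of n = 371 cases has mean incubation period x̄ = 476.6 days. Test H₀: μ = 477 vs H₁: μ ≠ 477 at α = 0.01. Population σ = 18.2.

z = (x̄ - μ₀)/(σ/√n) = (476.6 - 477)/(18.2/√371) = -0.423. Critical value: ±2.576. Since |-0.423| ≤ 2.576, Fail to reject H₀.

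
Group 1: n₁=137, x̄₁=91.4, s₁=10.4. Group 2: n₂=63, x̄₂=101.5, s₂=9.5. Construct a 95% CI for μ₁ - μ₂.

Difference = -10.1. SE = √(10.4²/137 + 9.5²/63) = 1.491. CI = (-13.02, -7.18)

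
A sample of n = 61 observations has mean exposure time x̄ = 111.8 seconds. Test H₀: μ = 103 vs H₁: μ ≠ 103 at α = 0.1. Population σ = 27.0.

z = (x̄ - μ₀)/(σ/√n) = (111.8 - 103)/(27.0/√61) = 2.546. Critical value: ±1.645. Since |2.546| > 1.645, Reject H₀.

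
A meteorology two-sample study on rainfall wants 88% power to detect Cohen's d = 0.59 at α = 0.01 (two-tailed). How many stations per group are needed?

z_{α/2} = 2.576, z_β = Φ⁻¹(0.88) = 1.175. For medium effect (d = 0.59): n per group = 2(z_{α/2} + z_β)²/d² = 2(2.576 + 1.175)²/0.59² = 80.8 → 81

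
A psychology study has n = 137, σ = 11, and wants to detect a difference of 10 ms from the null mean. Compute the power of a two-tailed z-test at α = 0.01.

SE = σ/√n = 11/√137 = 0.94. Non-centrality λ = d/SE = 10/0.94 = 10.641. Power ≈ Φ(λ - z_{α/2}) = Φ(10.641 - 2.576) = Φ(8.065) = 1.0.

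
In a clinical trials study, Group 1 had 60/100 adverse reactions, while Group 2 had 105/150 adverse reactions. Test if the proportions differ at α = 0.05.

p̂₁ = 0.6, p̂₂ = 0.7, pooled p̂ = 0.66. z = -1.635. Critical: ±1.96. Fail to reject H₀.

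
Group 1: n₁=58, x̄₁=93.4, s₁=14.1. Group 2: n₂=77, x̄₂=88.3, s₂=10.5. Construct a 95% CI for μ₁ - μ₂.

Difference = 5.1. SE = √(14.1²/58 + 10.5²/77) = 2.204. CI = (0.78, 9.42)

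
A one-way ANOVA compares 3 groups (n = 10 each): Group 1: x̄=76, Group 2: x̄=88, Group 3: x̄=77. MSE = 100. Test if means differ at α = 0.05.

Grand mean = 80.33. SS_between = 886.67, MS_between = 443.33. F = 4.433, F_crit ≈ 3.354. Reject H₀.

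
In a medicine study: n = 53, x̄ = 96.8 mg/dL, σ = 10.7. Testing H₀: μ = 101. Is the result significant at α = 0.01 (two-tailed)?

z = (96.8 - 101)/(10.7/√53) = -2.858. Since |z| > 2.576, significant at α = 0.01.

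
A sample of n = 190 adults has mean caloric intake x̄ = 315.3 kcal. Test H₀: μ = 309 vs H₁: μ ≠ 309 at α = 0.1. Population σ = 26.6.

z = (x̄ - μ₀)/(σ/√n) = (315.3 - 309)/(26.6/√190) = 3.265. Critical value: ±1.645. Since |3.265| > 1.645, Reject H₀.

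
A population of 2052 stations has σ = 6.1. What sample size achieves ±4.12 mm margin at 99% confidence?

Without FPC: n₀ = (2.576×6.1/4.12)² = 14.546. With FPC: n = n₀N/(n₀+N-1) = 14.5 → n = 15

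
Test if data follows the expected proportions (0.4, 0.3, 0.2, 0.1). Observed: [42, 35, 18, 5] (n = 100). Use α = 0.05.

Expected: [40.0, 30.0, 20.0, 10.0]. χ² = 3.633. df = 3, critical = 7.815. Fail to reject H₀.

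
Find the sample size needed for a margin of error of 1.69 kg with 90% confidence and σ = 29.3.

n = (z*σ/E)² = (1.645×29.3/1.69)² = 813.4 → n = 814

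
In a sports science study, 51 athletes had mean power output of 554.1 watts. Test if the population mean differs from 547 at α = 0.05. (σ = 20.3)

z = (x̄ - μ₀)/(σ/√n) = (554.1 - 547)/(20.3/√51) = 2.498. Critical value: ±1.96. Since |2.498| > 1.96, Reject H₀.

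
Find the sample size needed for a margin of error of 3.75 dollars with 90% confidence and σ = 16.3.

n = (z*σ/E)² = (1.645×16.3/3.75)² = 51.1 → n = 52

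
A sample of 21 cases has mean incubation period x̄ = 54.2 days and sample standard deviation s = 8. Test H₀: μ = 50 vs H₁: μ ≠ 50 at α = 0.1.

t = (x̄ - μ₀)/(s/√n) = (54.2 - 50)/(8/√21) = 2.406. df = 20, critical t = ±1.725. Reject H₀.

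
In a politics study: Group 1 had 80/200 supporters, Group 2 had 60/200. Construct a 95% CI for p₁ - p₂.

p̂₁ = 0.4, p̂₂ = 0.3. Difference = 0.1. CI = (0.007, 0.193)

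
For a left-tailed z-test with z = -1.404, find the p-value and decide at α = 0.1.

p = P(Z < -1.404) = Φ(-1.404) ≈ 0.0802. Since p < 0.1, reject H₀ (significant) at α = 0.1.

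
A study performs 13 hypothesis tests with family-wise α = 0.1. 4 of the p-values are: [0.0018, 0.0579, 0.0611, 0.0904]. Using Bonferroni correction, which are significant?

Bonferroni α = 0.1/13 = 0.00769. Significant p-values: [0.0018]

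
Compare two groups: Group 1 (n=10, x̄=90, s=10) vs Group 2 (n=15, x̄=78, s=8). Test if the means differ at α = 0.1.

Pooled sp = 8.84. t = 3.326, df = 23. Critical t = ±1.714. Reject H₀.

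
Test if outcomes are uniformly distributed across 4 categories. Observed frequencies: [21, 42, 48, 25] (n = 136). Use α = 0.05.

Expected = 34 each. χ² = Σ(O-E)²/E = 15.0. df = 3, critical value = 7.815. Reject H₀.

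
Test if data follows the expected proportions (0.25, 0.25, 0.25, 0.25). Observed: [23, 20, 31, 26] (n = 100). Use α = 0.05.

Expected: [25.0, 25.0, 25.0, 25.0]. χ² = 2.64. df = 3, critical = 7.815. Fail to reject H₀.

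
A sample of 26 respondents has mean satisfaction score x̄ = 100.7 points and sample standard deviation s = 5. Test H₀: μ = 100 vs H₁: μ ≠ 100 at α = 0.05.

t = (x̄ - μ₀)/(s/√n) = (100.7 - 100)/(5/√26) = 0.714. df = 25, critical t = ±2.06. Fail to reject H₀.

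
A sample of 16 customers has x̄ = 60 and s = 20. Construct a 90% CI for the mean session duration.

CI = x̄ ± t*(s/√n) = 60 ± 1.753(20/√16) = (51.23, 68.77)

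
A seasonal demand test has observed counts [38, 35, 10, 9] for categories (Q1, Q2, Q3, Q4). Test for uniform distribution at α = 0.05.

Expected = 23 each. χ² = Σ(O-E)²/E = 31.913. df = 3, critical value = 7.815. Reject H₀.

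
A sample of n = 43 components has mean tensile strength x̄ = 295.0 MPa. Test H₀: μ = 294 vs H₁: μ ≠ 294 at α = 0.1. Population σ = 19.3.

z = (x̄ - μ₀)/(σ/√n) = (295.0 - 294)/(19.3/√43) = 0.34. Critical value: ±1.645. Since |0.34| ≤ 1.645, Fail to reject H₀.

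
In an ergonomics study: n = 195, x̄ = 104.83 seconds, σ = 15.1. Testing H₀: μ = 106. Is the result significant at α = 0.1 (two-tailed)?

z = (104.83 - 106)/(15.1/√195) = -1.082. Since |z| ≤ 1.645, not significant at α = 0.1.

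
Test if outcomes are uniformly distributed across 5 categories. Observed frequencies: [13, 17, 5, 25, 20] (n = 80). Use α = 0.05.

Expected = 16 each. χ² = Σ(O-E)²/E = 14.25. df = 4, critical value = 9.488. Reject H₀.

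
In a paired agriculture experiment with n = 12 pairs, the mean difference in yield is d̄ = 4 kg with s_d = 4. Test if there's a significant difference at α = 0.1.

t = d̄/(s_d/√n) = 4/(4/√12) = 3.464. df = 11, critical t = ±1.796. Reject H₀.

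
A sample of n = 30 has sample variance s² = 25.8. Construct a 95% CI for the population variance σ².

df = 29. χ²_{0.025} = 45.722, χ²_{0.975} = 16.047. CI for σ² = ((n-1)s²/χ²_{α/2}, (n-1)s²/χ²_{1-α/2}) = (29·25.8/45.722, 29·25.8/16.047) = (16.36, 46.63)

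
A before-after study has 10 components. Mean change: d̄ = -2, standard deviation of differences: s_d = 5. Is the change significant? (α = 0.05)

t = d̄/(s_d/√n) = -2/(5/√10) = -1.265. df = 9, critical t = ±2.262. Fail to reject H₀.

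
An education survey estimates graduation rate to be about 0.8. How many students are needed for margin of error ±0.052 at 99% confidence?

n = z²p(1-p)/E² = 2.576²×0.8×0.2/0.052² = 392.6 → n = 393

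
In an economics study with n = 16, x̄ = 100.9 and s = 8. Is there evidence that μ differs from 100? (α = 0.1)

t = (x̄ - μ₀)/(s/√n) = (100.9 - 100)/(8/√16) = 0.45. df = 15, critical t = ±1.753. Fail to reject H₀.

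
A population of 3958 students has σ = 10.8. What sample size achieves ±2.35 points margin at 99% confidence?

Without FPC: n₀ = (2.576×10.8/2.35)² = 140.153. With FPC: n = n₀N/(n₀+N-1) = 135.4 → n = 136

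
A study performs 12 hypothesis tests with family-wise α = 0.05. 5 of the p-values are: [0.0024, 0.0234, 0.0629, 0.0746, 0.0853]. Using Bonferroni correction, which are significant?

Bonferroni α = 0.05/12 = 0.00417. Significant p-values: [0.0024]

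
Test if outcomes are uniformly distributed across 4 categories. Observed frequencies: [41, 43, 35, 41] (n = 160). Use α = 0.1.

Expected = 40 each. χ² = Σ(O-E)²/E = 0.9. df = 3, critical value = 6.251. Fail to reject H₀.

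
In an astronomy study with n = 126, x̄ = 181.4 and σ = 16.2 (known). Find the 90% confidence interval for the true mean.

CI = x̄ ± z*(σ/√n) = 181.4 ± 1.645(16.2/√126) = 181.4 ± 2.37 = (179.03, 183.77)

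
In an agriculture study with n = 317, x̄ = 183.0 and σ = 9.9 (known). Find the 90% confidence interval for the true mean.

CI = x̄ ± z*(σ/√n) = 183.0 ± 1.645(9.9/√317) = 183.0 ± 0.91 = (182.09, 183.91)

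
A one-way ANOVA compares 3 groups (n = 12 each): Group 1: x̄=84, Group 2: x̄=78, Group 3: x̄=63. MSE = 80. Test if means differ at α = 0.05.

Grand mean = 75.0. SS_between = 2808.0, MS_between = 1404.0. F = 17.55, F_crit ≈ 3.285. Reject H₀.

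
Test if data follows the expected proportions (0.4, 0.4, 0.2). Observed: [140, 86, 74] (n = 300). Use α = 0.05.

Expected: [120.0, 120.0, 60.0]. χ² = 16.233. df = 2, critical = 5.991. Reject H₀.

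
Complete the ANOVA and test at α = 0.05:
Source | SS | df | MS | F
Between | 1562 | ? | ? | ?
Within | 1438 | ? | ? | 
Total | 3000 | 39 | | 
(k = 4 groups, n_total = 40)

df_between = 3, df_within = 36. MS_between = 520.67, MS_within = 39.94. F = 13.035, F_crit ≈ 2.866. Reject H₀.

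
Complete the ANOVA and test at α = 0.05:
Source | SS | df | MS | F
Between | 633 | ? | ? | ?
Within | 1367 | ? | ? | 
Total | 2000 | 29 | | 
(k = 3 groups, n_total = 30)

df_between = 2, df_within = 27. MS_between = 316.5, MS_within = 50.63. F = 6.251, F_crit ≈ 3.354. Reject H₀.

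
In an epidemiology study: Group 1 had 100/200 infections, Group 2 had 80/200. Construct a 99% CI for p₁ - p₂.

p̂₁ = 0.5, p̂₂ = 0.4. Difference = 0.1. CI = (-0.028, 0.228)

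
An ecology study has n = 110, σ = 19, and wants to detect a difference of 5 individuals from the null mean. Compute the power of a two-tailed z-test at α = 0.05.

SE = σ/√n = 19/√110 = 1.812. Non-centrality λ = d/SE = 5/1.812 = 2.76. Power ≈ Φ(λ - z_{α/2}) = Φ(2.76 - 1.96) = Φ(0.8) = 0.788.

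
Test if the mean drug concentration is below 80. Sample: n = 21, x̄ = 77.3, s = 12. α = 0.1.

t = (77.3 - 80)/(12/√21) = -1.031, df = 20. Critical t = -1.325. Fail to reject H₀.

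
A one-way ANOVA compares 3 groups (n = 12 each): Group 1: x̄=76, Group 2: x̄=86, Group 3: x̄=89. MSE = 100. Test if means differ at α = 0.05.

Grand mean = 83.67. SS_between = 1112.0, MS_between = 556.0. F = 5.56, F_crit ≈ 3.285. Reject H₀.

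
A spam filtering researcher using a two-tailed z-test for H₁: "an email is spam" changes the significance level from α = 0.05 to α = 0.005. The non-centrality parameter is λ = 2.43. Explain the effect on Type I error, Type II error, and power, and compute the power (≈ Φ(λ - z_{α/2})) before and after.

Decreasing α from 0.05 to 0.005:
• Type I error rate decreases (α is the Type I rate by definition).
• Critical value moves from z_{α/2} = 1.96 to 2.807, so power = Φ(λ - z_{α/2}) goes from Φ(2.43 - 1.96) = 0.681 to Φ(2.43 - 2.807) = 0.353.
• Type II error rate β = 1 - power therefore increases (0.319 → 0.647).
Appropriate when false positives are costly — here, a legitimate email is sent to the spam folder and the user misses it.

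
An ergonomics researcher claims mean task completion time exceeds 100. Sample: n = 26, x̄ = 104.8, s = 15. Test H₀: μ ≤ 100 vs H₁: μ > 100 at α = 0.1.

t = (104.8 - 100)/(15/√26) = 1.632, df = 25. Critical t = 1.316. Reject H₀.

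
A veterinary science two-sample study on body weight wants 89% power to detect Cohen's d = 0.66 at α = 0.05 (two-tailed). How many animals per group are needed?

z_{α/2} = 1.96, z_β = Φ⁻¹(0.89) = 1.227. For medium effect (d = 0.66): n per group = 2(z_{α/2} + z_β)²/d² = 2(1.96 + 1.227)²/0.66² = 46.6 → 47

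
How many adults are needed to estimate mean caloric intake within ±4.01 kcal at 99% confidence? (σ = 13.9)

n = (z*σ/E)² = (2.576×13.9/4.01)² = 79.7 → n = 80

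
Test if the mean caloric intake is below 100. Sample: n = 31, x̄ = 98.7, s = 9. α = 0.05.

t = (98.7 - 100)/(9/√31) = -0.804, df = 30. Critical t = -1.697. Fail to reject H₀.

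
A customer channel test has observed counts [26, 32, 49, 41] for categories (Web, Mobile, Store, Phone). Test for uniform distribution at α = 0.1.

Expected = 37 each. χ² = Σ(O-E)²/E = 8.27. df = 3, critical value = 6.251. Reject H₀.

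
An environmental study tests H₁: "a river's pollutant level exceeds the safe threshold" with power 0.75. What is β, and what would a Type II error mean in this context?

β = 1 - power = 1 - 0.75 = 0.25. A Type II error is failing to reject H₀ when H₀ is false (false negative) — here, failing to conclude that a river's pollutant level exceeds the safe threshold when in fact it is true. Consequence: allowing unsafe pollution to continue.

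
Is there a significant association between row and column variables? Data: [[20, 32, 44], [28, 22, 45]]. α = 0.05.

χ² = 3.191. df = 2, critical = 5.991. Fail to reject H₀. No evidence of dependence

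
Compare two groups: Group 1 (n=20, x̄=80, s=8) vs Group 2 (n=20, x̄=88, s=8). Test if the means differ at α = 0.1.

Pooled sp = 8.0. t = -3.162, df = 38. Critical t = ±1.686. Reject H₀.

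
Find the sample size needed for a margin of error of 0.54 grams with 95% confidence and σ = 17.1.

n = (z*σ/E)² = (1.96×17.1/0.54)² = 3852.3 → n = 3853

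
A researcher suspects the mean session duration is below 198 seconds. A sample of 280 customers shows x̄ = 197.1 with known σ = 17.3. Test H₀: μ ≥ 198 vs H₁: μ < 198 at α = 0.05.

z = -0.871. Critical value: -1.645. Fail to reject H₀.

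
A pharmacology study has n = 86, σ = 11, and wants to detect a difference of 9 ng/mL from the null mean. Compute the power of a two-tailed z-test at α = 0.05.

SE = σ/√n = 11/√86 = 1.186. Non-centrality λ = d/SE = 9/1.186 = 7.588. Power ≈ Φ(λ - z_{α/2}) = Φ(7.588 - 1.96) = Φ(5.628) = 1.0.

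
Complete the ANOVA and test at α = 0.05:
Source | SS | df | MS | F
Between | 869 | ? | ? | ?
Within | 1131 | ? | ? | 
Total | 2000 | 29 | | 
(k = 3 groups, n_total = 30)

df_between = 2, df_within = 27. MS_between = 434.5, MS_within = 41.89. F = 10.373, F_crit ≈ 3.354. Reject H₀.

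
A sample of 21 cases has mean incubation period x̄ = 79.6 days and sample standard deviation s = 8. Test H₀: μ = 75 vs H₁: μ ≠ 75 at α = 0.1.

t = (x̄ - μ₀)/(s/√n) = (79.6 - 75)/(8/√21) = 2.635. df = 20, critical t = ±1.725. Reject H₀.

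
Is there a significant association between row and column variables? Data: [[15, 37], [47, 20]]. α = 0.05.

χ² = 20.014. df = 1, critical = 3.841. Reject H₀. Variables are dependent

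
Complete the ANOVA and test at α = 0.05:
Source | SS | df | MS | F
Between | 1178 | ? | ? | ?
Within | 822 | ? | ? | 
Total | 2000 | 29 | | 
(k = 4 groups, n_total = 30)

df_between = 3, df_within = 26. MS_between = 392.67, MS_within = 31.62. F = 12.42, F_crit ≈ 2.975. Reject H₀.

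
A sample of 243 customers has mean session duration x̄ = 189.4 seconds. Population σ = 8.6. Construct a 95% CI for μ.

CI = x̄ ± z*(σ/√n) = 189.4 ± 1.96(8.6/√243) = 189.4 ± 1.08 = (188.32, 190.48)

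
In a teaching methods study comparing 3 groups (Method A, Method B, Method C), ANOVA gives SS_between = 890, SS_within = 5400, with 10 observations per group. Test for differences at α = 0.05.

df_between = 2, df_within = 27. F = MS_between/MS_within = 445.0/200.0 = 2.225. F_crit ≈ 3.354. Fail to reject H₀.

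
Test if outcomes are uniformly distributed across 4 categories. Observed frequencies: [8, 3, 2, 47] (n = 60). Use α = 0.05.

Expected = 15 each. χ² = Σ(O-E)²/E = 92.4. df = 3, critical value = 7.815. Reject H₀.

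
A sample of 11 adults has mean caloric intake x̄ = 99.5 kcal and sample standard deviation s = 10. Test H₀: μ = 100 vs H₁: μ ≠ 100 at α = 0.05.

t = (x̄ - μ₀)/(s/√n) = (99.5 - 100)/(10/√11) = -0.166. df = 10, critical t = ±2.228. Fail to reject H₀.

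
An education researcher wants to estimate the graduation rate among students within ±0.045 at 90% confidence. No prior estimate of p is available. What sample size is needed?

Conservative approach: use p = 0.5 (maximizes p(1-p) = 0.25). n = z²(0.25)/E² = 1.645²×0.25/0.045² = 334.1 → n = 335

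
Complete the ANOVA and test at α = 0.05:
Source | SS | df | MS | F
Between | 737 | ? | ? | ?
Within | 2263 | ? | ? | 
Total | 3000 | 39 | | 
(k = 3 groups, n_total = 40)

df_between = 2, df_within = 37. MS_between = 368.5, MS_within = 61.16. F = 6.025, F_crit ≈ 3.252. Reject H₀.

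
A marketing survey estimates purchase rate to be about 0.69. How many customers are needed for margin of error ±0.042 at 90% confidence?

n = z²p(1-p)/E² = 1.645²×0.69×0.31/0.042² = 328.1 → n = 329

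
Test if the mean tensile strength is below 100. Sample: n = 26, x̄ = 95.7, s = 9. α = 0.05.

t = (95.7 - 100)/(9/√26) = -2.436, df = 25. Critical t = -1.708. Reject H₀.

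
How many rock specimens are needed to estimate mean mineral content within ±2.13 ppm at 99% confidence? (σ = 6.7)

n = (z*σ/E)² = (2.576×6.7/2.13)² = 65.7 → n = 66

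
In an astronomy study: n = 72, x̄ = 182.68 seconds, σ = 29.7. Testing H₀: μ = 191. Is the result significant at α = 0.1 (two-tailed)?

z = (182.68 - 191)/(29.7/√72) = -2.377. Since |z| > 1.645, significant at α = 0.1.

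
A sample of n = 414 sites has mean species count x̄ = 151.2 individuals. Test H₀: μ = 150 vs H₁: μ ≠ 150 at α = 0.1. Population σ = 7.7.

z = (x̄ - μ₀)/(σ/√n) = (151.2 - 150)/(7.7/√414) = 3.171. Critical value: ±1.645. Since |3.171| > 1.645, Reject H₀.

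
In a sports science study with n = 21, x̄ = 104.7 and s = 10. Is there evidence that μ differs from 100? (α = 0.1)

t = (x̄ - μ₀)/(s/√n) = (104.7 - 100)/(10/√21) = 2.154. df = 20, critical t = ±1.725. Reject H₀.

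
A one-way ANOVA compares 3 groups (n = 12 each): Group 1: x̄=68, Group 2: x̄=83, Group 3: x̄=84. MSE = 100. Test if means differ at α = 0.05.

Grand mean = 78.33. SS_between = 1928.0, MS_between = 964.0. F = 9.64, F_crit ≈ 3.285. Reject H₀.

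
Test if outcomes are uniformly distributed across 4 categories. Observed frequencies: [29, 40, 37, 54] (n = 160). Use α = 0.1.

Expected = 40 each. χ² = Σ(O-E)²/E = 8.15. df = 3, critical value = 6.251. Reject H₀.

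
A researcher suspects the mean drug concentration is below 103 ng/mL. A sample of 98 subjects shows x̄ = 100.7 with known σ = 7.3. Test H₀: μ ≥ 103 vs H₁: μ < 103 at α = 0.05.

z = -3.119. Critical value: -1.645. Reject H₀.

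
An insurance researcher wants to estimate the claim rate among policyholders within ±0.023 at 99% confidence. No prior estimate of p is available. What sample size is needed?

Conservative approach: use p = 0.5 (maximizes p(1-p) = 0.25). n = z²(0.25)/E² = 2.576²×0.25/0.023² = 3136.0 → n = 3136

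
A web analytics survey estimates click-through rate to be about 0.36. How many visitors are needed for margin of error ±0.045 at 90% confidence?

n = z²p(1-p)/E² = 1.645²×0.36×0.64/0.045² = 307.9 → n = 308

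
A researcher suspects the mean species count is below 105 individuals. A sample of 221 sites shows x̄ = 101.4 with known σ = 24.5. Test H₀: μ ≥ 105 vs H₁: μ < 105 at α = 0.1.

z = -2.184. Critical value: -1.28. Reject H₀.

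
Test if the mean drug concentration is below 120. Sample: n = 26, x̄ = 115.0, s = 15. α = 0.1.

t = (115.0 - 120)/(15/√26) = -1.7, df = 25. Critical t = -1.316. Reject H₀.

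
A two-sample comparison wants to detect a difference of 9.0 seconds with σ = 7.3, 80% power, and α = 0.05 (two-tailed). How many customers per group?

n per group = 2(z_α/2 + z_β)²σ²/d² = 2×(1.96 + 0.84)²×7.3²/9.0² = 10.3 → n = 11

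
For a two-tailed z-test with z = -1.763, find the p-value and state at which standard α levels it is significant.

p = 2·P(Z > |-1.763|) = 2·(1 - Φ(1.763)) ≈ 0.0779. Significant at α = 0.1.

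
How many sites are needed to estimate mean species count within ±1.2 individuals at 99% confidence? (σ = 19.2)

n = (z*σ/E)² = (2.576×19.2/1.2)² = 1698.8 → n = 1699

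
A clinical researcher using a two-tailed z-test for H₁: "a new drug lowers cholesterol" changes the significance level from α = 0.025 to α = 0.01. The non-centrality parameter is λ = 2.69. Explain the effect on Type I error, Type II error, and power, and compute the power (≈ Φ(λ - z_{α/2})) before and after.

Decreasing α from 0.025 to 0.01:
• Type I error rate decreases (α is the Type I rate by definition).
• Critical value moves from z_{α/2} = 2.241 to 2.576, so power = Φ(λ - z_{α/2}) goes from Φ(2.69 - 2.241) = 0.673 to Φ(2.69 - 2.576) = 0.545.
• Type II error rate β = 1 - power therefore increases (0.327 → 0.455).
Appropriate when false positives are costly — here, approving an ineffective drug — patients take a useless medication and may skip effective alternatives.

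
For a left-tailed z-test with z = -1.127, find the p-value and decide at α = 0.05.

p = P(Z < -1.127) = Φ(-1.127) ≈ 0.1299. Since p ≥ 0.05, fail to reject H₀ (not significant) at α = 0.05.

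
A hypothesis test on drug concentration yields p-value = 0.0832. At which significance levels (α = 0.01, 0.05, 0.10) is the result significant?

p = 0.0832. Significant at: α = 0.1.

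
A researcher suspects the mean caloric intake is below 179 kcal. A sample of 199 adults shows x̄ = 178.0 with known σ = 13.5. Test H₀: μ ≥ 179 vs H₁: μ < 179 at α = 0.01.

z = -1.045. Critical value: -2.33. Fail to reject H₀.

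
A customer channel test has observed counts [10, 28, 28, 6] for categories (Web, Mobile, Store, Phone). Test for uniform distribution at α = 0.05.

Expected = 18 each. χ² = Σ(O-E)²/E = 22.667. df = 3, critical value = 7.815. Reject H₀.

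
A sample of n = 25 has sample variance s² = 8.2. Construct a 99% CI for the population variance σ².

df = 24. χ²_{0.005} = 45.559, χ²_{0.995} = 9.886. CI for σ² = ((n-1)s²/χ²_{α/2}, (n-1)s²/χ²_{1-α/2}) = (24·8.2/45.559, 24·8.2/9.886) = (4.32, 19.91)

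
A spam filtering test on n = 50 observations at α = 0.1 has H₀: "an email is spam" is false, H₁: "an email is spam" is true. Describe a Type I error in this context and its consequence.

Type I error: rejecting H₀ when it is true — concluding that an email is spam when in fact it is not. Consequence: a legitimate email is sent to the spam folder and the user misses it.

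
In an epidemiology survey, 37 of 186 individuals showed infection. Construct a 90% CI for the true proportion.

p̂ = 0.199. CI = p̂ ± z*√(p̂(1-p̂)/n) = (0.151, 0.247)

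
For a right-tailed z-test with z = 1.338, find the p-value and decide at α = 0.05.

p = P(Z > 1.338) = 1 - Φ(1.338) ≈ 0.0904. Since p ≥ 0.05, fail to reject H₀ (not significant) at α = 0.05.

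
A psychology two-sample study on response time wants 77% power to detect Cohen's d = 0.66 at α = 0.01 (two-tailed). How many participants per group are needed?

z_{α/2} = 2.576, z_β = Φ⁻¹(0.77) = 0.739. For medium effect (d = 0.66): n per group = 2(z_{α/2} + z_β)²/d² = 2(2.576 + 0.739)²/0.66² = 50.5 → 51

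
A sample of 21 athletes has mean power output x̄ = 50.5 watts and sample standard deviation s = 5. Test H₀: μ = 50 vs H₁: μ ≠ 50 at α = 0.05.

t = (x̄ - μ₀)/(s/√n) = (50.5 - 50)/(5/√21) = 0.458. df = 20, critical t = ±2.086. Fail to reject H₀.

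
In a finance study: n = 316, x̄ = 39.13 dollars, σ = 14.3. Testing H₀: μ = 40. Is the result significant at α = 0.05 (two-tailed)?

z = (39.13 - 40)/(14.3/√316) = -1.082. Since |z| ≤ 1.96, not significant at α = 0.05.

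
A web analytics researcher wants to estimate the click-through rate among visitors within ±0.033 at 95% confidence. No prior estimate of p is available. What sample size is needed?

Conservative approach: use p = 0.5 (maximizes p(1-p) = 0.25). n = z²(0.25)/E² = 1.96²×0.25/0.033² = 881.9 → n = 882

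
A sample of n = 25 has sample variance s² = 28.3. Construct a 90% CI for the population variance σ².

df = 24. χ²_{0.05} = 36.415, χ²_{0.95} = 13.848. CI for σ² = ((n-1)s²/χ²_{α/2}, (n-1)s²/χ²_{1-α/2}) = (24·28.3/36.415, 24·28.3/13.848) = (18.65, 49.05)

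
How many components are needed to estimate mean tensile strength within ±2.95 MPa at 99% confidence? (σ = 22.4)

n = (z*σ/E)² = (2.576×22.4/2.95)² = 382.6 → n = 383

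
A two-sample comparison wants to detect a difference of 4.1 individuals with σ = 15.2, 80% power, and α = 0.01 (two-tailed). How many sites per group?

n per group = 2(z_α/2 + z_β)²σ²/d² = 2×(2.576 + 0.84)²×15.2²/4.1² = 320.8 → n = 321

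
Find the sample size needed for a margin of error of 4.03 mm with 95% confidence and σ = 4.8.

n = (z*σ/E)² = (1.96×4.8/4.03)² = 5.4 → n = 6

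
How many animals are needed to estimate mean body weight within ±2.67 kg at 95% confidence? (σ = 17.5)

n = (z*σ/E)² = (1.96×17.5/2.67)² = 165.03 → n = 166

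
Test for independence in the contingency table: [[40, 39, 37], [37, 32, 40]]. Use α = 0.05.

χ² = 0.707. df = 2, critical = 5.991. Fail to reject H₀. No evidence of dependence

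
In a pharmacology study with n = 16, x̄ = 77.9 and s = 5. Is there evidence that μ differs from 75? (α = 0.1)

t = (x̄ - μ₀)/(s/√n) = (77.9 - 75)/(5/√16) = 2.32. df = 15, critical t = ±1.753. Reject H₀.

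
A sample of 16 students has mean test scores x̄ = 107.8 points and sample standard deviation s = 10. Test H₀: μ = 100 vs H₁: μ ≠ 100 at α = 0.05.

t = (x̄ - μ₀)/(s/√n) = (107.8 - 100)/(10/√16) = 3.12. df = 15, critical t = ±2.131. Reject H₀.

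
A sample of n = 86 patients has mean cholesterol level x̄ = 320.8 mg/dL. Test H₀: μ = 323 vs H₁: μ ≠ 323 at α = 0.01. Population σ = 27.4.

z = (x̄ - μ₀)/(σ/√n) = (320.8 - 323)/(27.4/√86) = -0.745. Critical value: ±2.576. Since |-0.745| ≤ 2.576, Fail to reject H₀.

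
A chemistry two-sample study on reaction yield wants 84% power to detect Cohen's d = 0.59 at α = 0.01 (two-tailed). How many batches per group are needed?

z_{α/2} = 2.576, z_β = Φ⁻¹(0.84) = 0.994. For medium effect (d = 0.59): n per group = 2(z_{α/2} + z_β)²/d² = 2(2.576 + 0.994)²/0.59² = 73.2 → 74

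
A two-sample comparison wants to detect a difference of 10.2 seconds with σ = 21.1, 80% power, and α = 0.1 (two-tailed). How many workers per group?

n per group = 2(z_α/2 + z_β)²σ²/d² = 2×(1.645 + 0.84)²×21.1²/10.2² = 52.9 → n = 53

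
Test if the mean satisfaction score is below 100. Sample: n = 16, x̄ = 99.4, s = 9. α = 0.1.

t = (99.4 - 100)/(9/√16) = -0.267, df = 15. Critical t = -1.341. Fail to reject H₀.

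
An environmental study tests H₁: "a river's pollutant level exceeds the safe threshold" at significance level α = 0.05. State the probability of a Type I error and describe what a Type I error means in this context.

P(Type I error) = α = 0.05. A Type I error is rejecting H₀ when H₀ is actually true (false positive) — here, concluding that a river's pollutant level exceeds the safe threshold when in fact this is not the case. Consequence: shutting down a compliant factory unnecessarily.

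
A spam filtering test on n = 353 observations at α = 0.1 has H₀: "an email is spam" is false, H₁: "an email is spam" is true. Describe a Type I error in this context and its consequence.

Type I error: rejecting H₀ when it is true — concluding that an email is spam when in fact it is not. Consequence: a legitimate email is sent to the spam folder and the user misses it.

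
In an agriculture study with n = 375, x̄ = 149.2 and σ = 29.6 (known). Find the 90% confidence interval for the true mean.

CI = x̄ ± z*(σ/√n) = 149.2 ± 1.645(29.6/√375) = 149.2 ± 2.51 = (146.69, 151.71)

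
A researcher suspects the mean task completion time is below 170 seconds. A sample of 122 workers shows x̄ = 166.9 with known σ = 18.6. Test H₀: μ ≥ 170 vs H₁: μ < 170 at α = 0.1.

z = -1.841. Critical value: -1.28. Reject H₀.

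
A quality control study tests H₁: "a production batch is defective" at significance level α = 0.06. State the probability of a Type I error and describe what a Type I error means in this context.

P(Type I error) = α = 0.06. A Type I error is rejecting H₀ when H₀ is actually true (false positive) — here, concluding that a production batch is defective when in fact this is not the case. Consequence: scrapping a good batch — wasted material and cost for no reason.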